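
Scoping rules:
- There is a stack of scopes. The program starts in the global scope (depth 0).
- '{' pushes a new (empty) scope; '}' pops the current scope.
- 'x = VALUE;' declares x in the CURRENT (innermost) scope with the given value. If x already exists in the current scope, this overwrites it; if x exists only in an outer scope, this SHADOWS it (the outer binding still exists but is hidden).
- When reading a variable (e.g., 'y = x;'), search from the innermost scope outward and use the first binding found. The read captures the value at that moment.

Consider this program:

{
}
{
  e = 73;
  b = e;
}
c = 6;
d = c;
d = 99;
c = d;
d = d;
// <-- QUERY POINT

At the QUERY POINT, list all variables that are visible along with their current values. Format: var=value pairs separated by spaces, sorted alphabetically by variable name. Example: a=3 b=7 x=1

Answer: c=99 d=99

Derivation:
Step 1: enter scope (depth=1)
Step 2: exit scope (depth=0)
Step 3: enter scope (depth=1)
Step 4: declare e=73 at depth 1
Step 5: declare b=(read e)=73 at depth 1
Step 6: exit scope (depth=0)
Step 7: declare c=6 at depth 0
Step 8: declare d=(read c)=6 at depth 0
Step 9: declare d=99 at depth 0
Step 10: declare c=(read d)=99 at depth 0
Step 11: declare d=(read d)=99 at depth 0
Visible at query point: c=99 d=99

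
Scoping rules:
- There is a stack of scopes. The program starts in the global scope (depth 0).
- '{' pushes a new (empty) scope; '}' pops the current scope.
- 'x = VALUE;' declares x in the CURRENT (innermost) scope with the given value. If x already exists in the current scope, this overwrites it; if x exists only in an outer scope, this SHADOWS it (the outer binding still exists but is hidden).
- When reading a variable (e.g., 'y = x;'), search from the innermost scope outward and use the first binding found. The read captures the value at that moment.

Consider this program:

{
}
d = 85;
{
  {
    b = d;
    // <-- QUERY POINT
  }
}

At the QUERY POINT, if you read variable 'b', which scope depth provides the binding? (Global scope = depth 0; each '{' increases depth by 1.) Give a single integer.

Answer: 2

Derivation:
Step 1: enter scope (depth=1)
Step 2: exit scope (depth=0)
Step 3: declare d=85 at depth 0
Step 4: enter scope (depth=1)
Step 5: enter scope (depth=2)
Step 6: declare b=(read d)=85 at depth 2
Visible at query point: b=85 d=85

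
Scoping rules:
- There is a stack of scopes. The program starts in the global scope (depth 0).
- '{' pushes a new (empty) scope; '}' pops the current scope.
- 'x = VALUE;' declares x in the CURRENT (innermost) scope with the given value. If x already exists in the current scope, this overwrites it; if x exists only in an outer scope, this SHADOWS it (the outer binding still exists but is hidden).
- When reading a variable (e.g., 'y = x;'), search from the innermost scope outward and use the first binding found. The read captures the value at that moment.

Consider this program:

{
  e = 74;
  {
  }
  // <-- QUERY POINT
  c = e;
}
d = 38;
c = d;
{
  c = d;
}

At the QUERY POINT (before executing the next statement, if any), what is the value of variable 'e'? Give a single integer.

Answer: 74

Derivation:
Step 1: enter scope (depth=1)
Step 2: declare e=74 at depth 1
Step 3: enter scope (depth=2)
Step 4: exit scope (depth=1)
Visible at query point: e=74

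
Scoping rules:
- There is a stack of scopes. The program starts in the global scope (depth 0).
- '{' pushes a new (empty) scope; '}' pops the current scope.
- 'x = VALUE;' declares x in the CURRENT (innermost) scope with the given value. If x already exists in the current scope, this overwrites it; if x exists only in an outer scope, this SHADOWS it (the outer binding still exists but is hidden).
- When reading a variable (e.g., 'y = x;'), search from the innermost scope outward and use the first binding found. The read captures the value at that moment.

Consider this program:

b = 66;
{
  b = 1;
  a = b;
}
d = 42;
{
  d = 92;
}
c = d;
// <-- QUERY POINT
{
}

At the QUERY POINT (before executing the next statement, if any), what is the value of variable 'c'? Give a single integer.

Step 1: declare b=66 at depth 0
Step 2: enter scope (depth=1)
Step 3: declare b=1 at depth 1
Step 4: declare a=(read b)=1 at depth 1
Step 5: exit scope (depth=0)
Step 6: declare d=42 at depth 0
Step 7: enter scope (depth=1)
Step 8: declare d=92 at depth 1
Step 9: exit scope (depth=0)
Step 10: declare c=(read d)=42 at depth 0
Visible at query point: b=66 c=42 d=42

Answer: 42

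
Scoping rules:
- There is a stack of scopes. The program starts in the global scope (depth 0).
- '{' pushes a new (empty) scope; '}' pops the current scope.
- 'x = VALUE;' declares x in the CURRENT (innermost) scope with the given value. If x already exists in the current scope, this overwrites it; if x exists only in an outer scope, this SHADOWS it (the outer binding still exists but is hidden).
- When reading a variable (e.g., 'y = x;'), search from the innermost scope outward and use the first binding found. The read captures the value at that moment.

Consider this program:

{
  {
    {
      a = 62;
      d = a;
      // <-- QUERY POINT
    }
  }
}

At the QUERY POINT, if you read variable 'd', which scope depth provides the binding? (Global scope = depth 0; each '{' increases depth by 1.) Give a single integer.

Answer: 3

Derivation:
Step 1: enter scope (depth=1)
Step 2: enter scope (depth=2)
Step 3: enter scope (depth=3)
Step 4: declare a=62 at depth 3
Step 5: declare d=(read a)=62 at depth 3
Visible at query point: a=62 d=62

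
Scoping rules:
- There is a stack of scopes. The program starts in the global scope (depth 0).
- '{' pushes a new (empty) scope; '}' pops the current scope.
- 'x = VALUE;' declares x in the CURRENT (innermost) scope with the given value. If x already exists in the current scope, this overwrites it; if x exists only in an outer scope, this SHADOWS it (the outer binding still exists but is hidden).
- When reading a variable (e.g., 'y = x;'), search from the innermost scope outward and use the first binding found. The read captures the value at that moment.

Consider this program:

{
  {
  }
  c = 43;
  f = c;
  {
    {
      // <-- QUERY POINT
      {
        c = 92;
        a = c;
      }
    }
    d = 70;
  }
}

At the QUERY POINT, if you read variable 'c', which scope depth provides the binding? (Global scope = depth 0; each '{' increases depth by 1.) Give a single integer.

Answer: 1

Derivation:
Step 1: enter scope (depth=1)
Step 2: enter scope (depth=2)
Step 3: exit scope (depth=1)
Step 4: declare c=43 at depth 1
Step 5: declare f=(read c)=43 at depth 1
Step 6: enter scope (depth=2)
Step 7: enter scope (depth=3)
Visible at query point: c=43 f=43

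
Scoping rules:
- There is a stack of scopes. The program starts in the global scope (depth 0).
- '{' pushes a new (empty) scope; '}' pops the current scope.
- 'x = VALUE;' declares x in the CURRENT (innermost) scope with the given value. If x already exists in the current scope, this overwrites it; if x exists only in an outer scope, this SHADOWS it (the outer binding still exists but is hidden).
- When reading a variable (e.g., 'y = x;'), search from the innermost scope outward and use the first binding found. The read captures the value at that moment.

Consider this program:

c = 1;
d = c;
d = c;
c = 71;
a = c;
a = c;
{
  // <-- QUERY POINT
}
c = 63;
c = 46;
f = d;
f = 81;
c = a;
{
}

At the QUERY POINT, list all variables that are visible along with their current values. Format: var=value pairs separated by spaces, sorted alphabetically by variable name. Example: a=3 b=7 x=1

Step 1: declare c=1 at depth 0
Step 2: declare d=(read c)=1 at depth 0
Step 3: declare d=(read c)=1 at depth 0
Step 4: declare c=71 at depth 0
Step 5: declare a=(read c)=71 at depth 0
Step 6: declare a=(read c)=71 at depth 0
Step 7: enter scope (depth=1)
Visible at query point: a=71 c=71 d=1

Answer: a=71 c=71 d=1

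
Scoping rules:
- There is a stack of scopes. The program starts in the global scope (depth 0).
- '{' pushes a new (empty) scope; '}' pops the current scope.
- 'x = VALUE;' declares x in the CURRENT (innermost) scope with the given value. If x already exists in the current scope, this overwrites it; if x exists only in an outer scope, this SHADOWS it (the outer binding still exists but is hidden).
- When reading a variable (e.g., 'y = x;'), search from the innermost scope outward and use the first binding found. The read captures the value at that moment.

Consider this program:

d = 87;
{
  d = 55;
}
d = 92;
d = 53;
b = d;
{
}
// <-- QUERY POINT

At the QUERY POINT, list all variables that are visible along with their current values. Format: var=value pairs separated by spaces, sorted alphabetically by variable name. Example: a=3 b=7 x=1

Step 1: declare d=87 at depth 0
Step 2: enter scope (depth=1)
Step 3: declare d=55 at depth 1
Step 4: exit scope (depth=0)
Step 5: declare d=92 at depth 0
Step 6: declare d=53 at depth 0
Step 7: declare b=(read d)=53 at depth 0
Step 8: enter scope (depth=1)
Step 9: exit scope (depth=0)
Visible at query point: b=53 d=53

Answer: b=53 d=53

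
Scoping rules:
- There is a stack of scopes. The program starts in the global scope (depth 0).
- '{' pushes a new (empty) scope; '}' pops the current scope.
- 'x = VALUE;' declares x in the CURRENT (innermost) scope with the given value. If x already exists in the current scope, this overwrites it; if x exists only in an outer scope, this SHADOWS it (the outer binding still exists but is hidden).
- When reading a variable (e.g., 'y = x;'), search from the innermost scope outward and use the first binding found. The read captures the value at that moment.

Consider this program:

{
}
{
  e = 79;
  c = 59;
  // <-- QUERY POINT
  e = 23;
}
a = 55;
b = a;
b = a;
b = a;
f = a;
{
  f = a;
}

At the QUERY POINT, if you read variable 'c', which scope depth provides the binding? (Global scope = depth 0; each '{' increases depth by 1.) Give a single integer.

Step 1: enter scope (depth=1)
Step 2: exit scope (depth=0)
Step 3: enter scope (depth=1)
Step 4: declare e=79 at depth 1
Step 5: declare c=59 at depth 1
Visible at query point: c=59 e=79

Answer: 1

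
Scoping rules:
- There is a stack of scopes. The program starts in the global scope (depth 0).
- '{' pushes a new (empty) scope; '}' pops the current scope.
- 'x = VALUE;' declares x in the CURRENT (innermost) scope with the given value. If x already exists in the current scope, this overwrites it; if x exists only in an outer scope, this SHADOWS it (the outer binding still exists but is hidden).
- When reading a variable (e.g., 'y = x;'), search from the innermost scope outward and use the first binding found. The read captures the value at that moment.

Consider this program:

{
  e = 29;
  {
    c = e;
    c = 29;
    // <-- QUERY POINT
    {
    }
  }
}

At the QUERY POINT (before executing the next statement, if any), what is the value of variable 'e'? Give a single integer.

Answer: 29

Derivation:
Step 1: enter scope (depth=1)
Step 2: declare e=29 at depth 1
Step 3: enter scope (depth=2)
Step 4: declare c=(read e)=29 at depth 2
Step 5: declare c=29 at depth 2
Visible at query point: c=29 e=29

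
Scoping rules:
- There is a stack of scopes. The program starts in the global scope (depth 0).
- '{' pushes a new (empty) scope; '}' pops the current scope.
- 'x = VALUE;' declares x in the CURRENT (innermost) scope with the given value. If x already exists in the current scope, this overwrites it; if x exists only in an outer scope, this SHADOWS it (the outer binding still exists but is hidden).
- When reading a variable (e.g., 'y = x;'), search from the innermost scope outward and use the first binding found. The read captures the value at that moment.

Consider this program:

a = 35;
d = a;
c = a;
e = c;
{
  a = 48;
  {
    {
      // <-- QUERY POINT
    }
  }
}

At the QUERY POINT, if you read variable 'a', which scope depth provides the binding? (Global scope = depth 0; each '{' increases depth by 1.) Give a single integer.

Answer: 1

Derivation:
Step 1: declare a=35 at depth 0
Step 2: declare d=(read a)=35 at depth 0
Step 3: declare c=(read a)=35 at depth 0
Step 4: declare e=(read c)=35 at depth 0
Step 5: enter scope (depth=1)
Step 6: declare a=48 at depth 1
Step 7: enter scope (depth=2)
Step 8: enter scope (depth=3)
Visible at query point: a=48 c=35 d=35 e=35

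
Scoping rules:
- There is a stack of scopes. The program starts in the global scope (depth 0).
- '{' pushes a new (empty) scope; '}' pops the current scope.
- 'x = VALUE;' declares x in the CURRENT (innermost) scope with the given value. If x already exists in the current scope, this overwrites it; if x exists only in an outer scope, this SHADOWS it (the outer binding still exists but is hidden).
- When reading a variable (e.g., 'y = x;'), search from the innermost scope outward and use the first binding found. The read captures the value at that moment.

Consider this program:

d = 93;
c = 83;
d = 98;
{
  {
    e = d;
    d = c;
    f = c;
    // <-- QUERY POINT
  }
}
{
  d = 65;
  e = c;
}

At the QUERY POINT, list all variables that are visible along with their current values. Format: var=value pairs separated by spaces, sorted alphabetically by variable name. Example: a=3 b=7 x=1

Answer: c=83 d=83 e=98 f=83

Derivation:
Step 1: declare d=93 at depth 0
Step 2: declare c=83 at depth 0
Step 3: declare d=98 at depth 0
Step 4: enter scope (depth=1)
Step 5: enter scope (depth=2)
Step 6: declare e=(read d)=98 at depth 2
Step 7: declare d=(read c)=83 at depth 2
Step 8: declare f=(read c)=83 at depth 2
Visible at query point: c=83 d=83 e=98 f=83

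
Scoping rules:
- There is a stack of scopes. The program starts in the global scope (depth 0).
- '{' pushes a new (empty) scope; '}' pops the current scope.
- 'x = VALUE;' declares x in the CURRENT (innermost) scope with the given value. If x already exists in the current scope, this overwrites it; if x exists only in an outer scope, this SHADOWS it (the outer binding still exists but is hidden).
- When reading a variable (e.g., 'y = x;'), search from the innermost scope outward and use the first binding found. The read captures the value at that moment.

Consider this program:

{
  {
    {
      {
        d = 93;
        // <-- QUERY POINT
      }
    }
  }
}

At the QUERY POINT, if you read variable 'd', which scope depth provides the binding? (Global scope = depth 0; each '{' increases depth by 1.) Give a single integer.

Step 1: enter scope (depth=1)
Step 2: enter scope (depth=2)
Step 3: enter scope (depth=3)
Step 4: enter scope (depth=4)
Step 5: declare d=93 at depth 4
Visible at query point: d=93

Answer: 4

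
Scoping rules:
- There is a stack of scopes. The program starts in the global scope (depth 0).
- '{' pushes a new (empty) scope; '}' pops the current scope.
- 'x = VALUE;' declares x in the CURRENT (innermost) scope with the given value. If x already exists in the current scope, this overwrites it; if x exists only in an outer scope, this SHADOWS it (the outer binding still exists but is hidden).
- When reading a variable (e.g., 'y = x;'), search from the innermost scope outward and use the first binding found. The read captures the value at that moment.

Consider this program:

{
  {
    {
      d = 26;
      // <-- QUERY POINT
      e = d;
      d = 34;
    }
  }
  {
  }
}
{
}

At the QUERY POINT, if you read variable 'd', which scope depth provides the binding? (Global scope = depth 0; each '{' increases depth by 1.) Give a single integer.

Step 1: enter scope (depth=1)
Step 2: enter scope (depth=2)
Step 3: enter scope (depth=3)
Step 4: declare d=26 at depth 3
Visible at query point: d=26

Answer: 3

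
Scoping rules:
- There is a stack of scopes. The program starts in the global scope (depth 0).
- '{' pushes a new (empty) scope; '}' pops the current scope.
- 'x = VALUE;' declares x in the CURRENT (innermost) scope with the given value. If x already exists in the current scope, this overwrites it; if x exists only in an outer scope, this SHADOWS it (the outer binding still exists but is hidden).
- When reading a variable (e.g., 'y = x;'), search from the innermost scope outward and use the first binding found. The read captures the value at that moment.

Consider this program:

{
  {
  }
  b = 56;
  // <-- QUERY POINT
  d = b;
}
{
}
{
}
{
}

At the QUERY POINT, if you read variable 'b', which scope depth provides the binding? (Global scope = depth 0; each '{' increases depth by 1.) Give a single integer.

Step 1: enter scope (depth=1)
Step 2: enter scope (depth=2)
Step 3: exit scope (depth=1)
Step 4: declare b=56 at depth 1
Visible at query point: b=56

Answer: 1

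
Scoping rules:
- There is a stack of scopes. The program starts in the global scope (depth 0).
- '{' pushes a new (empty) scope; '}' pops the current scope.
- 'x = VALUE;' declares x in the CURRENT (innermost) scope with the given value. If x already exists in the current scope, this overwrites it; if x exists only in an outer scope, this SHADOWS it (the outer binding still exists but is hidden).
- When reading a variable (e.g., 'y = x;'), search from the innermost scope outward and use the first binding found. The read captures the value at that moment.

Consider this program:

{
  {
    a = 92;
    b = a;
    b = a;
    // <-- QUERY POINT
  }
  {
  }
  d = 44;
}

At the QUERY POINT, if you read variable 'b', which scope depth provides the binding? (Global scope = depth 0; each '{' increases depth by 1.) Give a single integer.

Answer: 2

Derivation:
Step 1: enter scope (depth=1)
Step 2: enter scope (depth=2)
Step 3: declare a=92 at depth 2
Step 4: declare b=(read a)=92 at depth 2
Step 5: declare b=(read a)=92 at depth 2
Visible at query point: a=92 b=92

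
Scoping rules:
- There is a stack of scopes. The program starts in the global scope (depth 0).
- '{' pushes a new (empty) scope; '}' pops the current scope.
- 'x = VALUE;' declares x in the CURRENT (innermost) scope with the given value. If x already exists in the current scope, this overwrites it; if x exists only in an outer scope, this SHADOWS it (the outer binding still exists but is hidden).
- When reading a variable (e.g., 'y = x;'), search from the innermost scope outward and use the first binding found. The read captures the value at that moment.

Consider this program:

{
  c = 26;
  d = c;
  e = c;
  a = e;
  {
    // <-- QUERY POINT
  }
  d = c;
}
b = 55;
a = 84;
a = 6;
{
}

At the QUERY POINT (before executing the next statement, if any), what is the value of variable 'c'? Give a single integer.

Answer: 26

Derivation:
Step 1: enter scope (depth=1)
Step 2: declare c=26 at depth 1
Step 3: declare d=(read c)=26 at depth 1
Step 4: declare e=(read c)=26 at depth 1
Step 5: declare a=(read e)=26 at depth 1
Step 6: enter scope (depth=2)
Visible at query point: a=26 c=26 d=26 e=26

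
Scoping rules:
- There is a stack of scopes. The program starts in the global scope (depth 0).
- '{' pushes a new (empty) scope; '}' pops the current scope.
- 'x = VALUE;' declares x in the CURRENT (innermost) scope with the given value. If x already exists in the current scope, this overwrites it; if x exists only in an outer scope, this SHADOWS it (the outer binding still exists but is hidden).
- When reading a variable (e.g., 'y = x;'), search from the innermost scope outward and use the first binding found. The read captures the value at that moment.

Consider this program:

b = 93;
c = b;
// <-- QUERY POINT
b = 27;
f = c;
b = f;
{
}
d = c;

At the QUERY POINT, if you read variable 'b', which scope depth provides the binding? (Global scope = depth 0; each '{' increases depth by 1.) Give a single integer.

Step 1: declare b=93 at depth 0
Step 2: declare c=(read b)=93 at depth 0
Visible at query point: b=93 c=93

Answer: 0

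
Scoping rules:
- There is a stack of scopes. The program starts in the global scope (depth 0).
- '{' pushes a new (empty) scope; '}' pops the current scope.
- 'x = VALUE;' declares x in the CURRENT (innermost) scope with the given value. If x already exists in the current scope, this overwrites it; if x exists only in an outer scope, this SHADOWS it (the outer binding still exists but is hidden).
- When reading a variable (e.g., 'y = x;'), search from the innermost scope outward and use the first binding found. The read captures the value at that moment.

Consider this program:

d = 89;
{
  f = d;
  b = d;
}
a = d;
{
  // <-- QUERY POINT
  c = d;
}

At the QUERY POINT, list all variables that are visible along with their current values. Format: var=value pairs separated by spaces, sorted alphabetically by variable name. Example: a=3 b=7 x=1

Answer: a=89 d=89

Derivation:
Step 1: declare d=89 at depth 0
Step 2: enter scope (depth=1)
Step 3: declare f=(read d)=89 at depth 1
Step 4: declare b=(read d)=89 at depth 1
Step 5: exit scope (depth=0)
Step 6: declare a=(read d)=89 at depth 0
Step 7: enter scope (depth=1)
Visible at query point: a=89 d=89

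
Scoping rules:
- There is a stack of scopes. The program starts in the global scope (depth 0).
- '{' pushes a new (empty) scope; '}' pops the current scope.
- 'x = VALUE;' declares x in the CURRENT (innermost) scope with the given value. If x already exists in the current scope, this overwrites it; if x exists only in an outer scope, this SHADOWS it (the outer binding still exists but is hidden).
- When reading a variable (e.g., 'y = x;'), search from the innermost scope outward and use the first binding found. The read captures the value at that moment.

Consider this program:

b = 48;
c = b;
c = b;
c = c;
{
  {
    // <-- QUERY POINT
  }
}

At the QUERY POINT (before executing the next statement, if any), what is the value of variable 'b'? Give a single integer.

Answer: 48

Derivation:
Step 1: declare b=48 at depth 0
Step 2: declare c=(read b)=48 at depth 0
Step 3: declare c=(read b)=48 at depth 0
Step 4: declare c=(read c)=48 at depth 0
Step 5: enter scope (depth=1)
Step 6: enter scope (depth=2)
Visible at query point: b=48 c=48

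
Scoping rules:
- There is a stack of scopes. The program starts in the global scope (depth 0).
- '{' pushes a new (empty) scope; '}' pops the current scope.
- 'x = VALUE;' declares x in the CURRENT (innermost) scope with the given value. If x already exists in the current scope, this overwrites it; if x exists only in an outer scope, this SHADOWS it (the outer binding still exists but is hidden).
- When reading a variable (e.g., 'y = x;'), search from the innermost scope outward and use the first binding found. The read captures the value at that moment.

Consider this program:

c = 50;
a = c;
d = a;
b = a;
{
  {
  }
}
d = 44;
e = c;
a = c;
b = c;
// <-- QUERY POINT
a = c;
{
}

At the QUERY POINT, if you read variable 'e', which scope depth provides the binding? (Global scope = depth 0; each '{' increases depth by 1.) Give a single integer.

Step 1: declare c=50 at depth 0
Step 2: declare a=(read c)=50 at depth 0
Step 3: declare d=(read a)=50 at depth 0
Step 4: declare b=(read a)=50 at depth 0
Step 5: enter scope (depth=1)
Step 6: enter scope (depth=2)
Step 7: exit scope (depth=1)
Step 8: exit scope (depth=0)
Step 9: declare d=44 at depth 0
Step 10: declare e=(read c)=50 at depth 0
Step 11: declare a=(read c)=50 at depth 0
Step 12: declare b=(read c)=50 at depth 0
Visible at query point: a=50 b=50 c=50 d=44 e=50

Answer: 0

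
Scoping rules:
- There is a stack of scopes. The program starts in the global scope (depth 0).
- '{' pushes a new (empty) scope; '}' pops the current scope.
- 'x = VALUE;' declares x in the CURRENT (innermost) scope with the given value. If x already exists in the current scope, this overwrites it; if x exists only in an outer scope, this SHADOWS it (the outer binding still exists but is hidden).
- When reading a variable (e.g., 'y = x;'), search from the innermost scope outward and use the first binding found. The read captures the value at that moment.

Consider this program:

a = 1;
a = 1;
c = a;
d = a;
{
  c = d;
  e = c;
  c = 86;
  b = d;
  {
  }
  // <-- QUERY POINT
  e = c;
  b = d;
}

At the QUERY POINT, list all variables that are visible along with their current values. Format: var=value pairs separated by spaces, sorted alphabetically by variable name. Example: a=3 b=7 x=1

Step 1: declare a=1 at depth 0
Step 2: declare a=1 at depth 0
Step 3: declare c=(read a)=1 at depth 0
Step 4: declare d=(read a)=1 at depth 0
Step 5: enter scope (depth=1)
Step 6: declare c=(read d)=1 at depth 1
Step 7: declare e=(read c)=1 at depth 1
Step 8: declare c=86 at depth 1
Step 9: declare b=(read d)=1 at depth 1
Step 10: enter scope (depth=2)
Step 11: exit scope (depth=1)
Visible at query point: a=1 b=1 c=86 d=1 e=1

Answer: a=1 b=1 c=86 d=1 e=1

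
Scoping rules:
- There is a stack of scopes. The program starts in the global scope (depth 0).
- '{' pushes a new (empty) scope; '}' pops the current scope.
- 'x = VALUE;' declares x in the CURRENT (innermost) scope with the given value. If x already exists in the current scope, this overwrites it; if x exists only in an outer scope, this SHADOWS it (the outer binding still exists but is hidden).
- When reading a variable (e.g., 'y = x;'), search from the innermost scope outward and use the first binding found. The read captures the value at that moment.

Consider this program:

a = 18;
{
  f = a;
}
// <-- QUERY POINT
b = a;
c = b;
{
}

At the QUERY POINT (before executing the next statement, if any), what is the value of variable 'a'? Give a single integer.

Answer: 18

Derivation:
Step 1: declare a=18 at depth 0
Step 2: enter scope (depth=1)
Step 3: declare f=(read a)=18 at depth 1
Step 4: exit scope (depth=0)
Visible at query point: a=18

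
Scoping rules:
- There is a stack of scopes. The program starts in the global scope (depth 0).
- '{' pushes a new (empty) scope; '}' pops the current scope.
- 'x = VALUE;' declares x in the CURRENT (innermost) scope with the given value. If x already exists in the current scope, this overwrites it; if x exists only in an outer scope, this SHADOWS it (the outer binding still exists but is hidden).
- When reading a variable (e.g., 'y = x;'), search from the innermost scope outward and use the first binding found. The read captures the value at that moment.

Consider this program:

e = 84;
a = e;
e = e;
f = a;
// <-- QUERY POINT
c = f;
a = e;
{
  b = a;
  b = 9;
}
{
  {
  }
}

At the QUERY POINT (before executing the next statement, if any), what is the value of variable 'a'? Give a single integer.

Answer: 84

Derivation:
Step 1: declare e=84 at depth 0
Step 2: declare a=(read e)=84 at depth 0
Step 3: declare e=(read e)=84 at depth 0
Step 4: declare f=(read a)=84 at depth 0
Visible at query point: a=84 e=84 f=84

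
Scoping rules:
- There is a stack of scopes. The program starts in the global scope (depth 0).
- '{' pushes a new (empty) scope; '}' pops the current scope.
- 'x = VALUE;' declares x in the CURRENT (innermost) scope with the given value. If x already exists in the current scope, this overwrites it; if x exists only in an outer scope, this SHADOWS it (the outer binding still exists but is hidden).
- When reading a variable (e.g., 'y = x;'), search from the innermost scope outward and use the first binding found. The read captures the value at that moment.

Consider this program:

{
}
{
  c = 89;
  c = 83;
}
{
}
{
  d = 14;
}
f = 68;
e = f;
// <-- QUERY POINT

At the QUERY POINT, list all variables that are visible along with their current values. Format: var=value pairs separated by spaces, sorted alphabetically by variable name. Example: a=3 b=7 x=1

Step 1: enter scope (depth=1)
Step 2: exit scope (depth=0)
Step 3: enter scope (depth=1)
Step 4: declare c=89 at depth 1
Step 5: declare c=83 at depth 1
Step 6: exit scope (depth=0)
Step 7: enter scope (depth=1)
Step 8: exit scope (depth=0)
Step 9: enter scope (depth=1)
Step 10: declare d=14 at depth 1
Step 11: exit scope (depth=0)
Step 12: declare f=68 at depth 0
Step 13: declare e=(read f)=68 at depth 0
Visible at query point: e=68 f=68

Answer: e=68 f=68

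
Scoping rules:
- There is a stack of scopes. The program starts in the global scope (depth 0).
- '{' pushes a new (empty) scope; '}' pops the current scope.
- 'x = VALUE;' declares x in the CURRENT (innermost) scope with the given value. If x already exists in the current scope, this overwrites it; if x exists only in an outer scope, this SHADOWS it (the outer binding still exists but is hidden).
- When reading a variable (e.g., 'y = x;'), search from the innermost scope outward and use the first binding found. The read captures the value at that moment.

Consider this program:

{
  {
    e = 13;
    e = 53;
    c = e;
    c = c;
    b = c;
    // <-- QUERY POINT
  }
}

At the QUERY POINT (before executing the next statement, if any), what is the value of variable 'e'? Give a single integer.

Answer: 53

Derivation:
Step 1: enter scope (depth=1)
Step 2: enter scope (depth=2)
Step 3: declare e=13 at depth 2
Step 4: declare e=53 at depth 2
Step 5: declare c=(read e)=53 at depth 2
Step 6: declare c=(read c)=53 at depth 2
Step 7: declare b=(read c)=53 at depth 2
Visible at query point: b=53 c=53 e=53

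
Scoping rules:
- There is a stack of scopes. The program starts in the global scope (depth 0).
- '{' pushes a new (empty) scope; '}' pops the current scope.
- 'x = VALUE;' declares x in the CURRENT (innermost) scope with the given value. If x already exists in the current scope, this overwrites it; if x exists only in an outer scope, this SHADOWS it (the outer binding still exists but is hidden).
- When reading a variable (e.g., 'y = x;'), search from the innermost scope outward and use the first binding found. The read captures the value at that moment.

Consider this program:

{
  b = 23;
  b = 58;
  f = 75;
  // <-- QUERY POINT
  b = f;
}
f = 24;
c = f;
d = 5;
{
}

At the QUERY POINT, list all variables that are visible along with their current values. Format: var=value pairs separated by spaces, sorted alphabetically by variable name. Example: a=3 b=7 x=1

Step 1: enter scope (depth=1)
Step 2: declare b=23 at depth 1
Step 3: declare b=58 at depth 1
Step 4: declare f=75 at depth 1
Visible at query point: b=58 f=75

Answer: b=58 f=75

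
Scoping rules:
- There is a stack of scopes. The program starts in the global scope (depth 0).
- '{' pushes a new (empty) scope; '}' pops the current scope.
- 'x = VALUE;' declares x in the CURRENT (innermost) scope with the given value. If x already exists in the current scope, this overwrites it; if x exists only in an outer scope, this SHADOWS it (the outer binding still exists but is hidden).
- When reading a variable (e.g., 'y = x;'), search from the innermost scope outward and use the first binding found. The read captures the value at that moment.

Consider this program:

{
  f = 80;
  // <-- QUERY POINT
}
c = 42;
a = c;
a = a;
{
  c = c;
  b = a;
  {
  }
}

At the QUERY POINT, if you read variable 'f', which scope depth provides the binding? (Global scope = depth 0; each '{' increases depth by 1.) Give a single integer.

Step 1: enter scope (depth=1)
Step 2: declare f=80 at depth 1
Visible at query point: f=80

Answer: 1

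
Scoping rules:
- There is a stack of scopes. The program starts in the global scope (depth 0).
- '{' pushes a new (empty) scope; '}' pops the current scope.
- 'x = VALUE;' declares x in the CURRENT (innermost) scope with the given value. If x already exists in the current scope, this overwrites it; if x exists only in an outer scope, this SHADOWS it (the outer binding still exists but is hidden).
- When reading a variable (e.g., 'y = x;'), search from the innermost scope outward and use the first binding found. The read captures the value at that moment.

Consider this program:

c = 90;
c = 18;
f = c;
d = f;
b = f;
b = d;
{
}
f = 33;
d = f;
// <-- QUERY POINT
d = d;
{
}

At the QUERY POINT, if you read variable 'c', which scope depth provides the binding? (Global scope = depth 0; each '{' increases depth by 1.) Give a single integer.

Step 1: declare c=90 at depth 0
Step 2: declare c=18 at depth 0
Step 3: declare f=(read c)=18 at depth 0
Step 4: declare d=(read f)=18 at depth 0
Step 5: declare b=(read f)=18 at depth 0
Step 6: declare b=(read d)=18 at depth 0
Step 7: enter scope (depth=1)
Step 8: exit scope (depth=0)
Step 9: declare f=33 at depth 0
Step 10: declare d=(read f)=33 at depth 0
Visible at query point: b=18 c=18 d=33 f=33

Answer: 0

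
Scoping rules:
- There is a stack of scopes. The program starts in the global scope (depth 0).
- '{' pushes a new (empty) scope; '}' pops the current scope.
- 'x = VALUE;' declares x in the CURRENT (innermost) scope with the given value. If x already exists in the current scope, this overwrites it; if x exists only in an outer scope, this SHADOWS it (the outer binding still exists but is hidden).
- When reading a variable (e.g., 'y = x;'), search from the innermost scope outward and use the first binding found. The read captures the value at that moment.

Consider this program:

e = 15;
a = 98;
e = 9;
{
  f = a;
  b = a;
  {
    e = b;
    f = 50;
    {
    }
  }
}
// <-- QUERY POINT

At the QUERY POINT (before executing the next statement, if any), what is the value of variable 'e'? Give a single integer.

Answer: 9

Derivation:
Step 1: declare e=15 at depth 0
Step 2: declare a=98 at depth 0
Step 3: declare e=9 at depth 0
Step 4: enter scope (depth=1)
Step 5: declare f=(read a)=98 at depth 1
Step 6: declare b=(read a)=98 at depth 1
Step 7: enter scope (depth=2)
Step 8: declare e=(read b)=98 at depth 2
Step 9: declare f=50 at depth 2
Step 10: enter scope (depth=3)
Step 11: exit scope (depth=2)
Step 12: exit scope (depth=1)
Step 13: exit scope (depth=0)
Visible at query point: a=98 e=9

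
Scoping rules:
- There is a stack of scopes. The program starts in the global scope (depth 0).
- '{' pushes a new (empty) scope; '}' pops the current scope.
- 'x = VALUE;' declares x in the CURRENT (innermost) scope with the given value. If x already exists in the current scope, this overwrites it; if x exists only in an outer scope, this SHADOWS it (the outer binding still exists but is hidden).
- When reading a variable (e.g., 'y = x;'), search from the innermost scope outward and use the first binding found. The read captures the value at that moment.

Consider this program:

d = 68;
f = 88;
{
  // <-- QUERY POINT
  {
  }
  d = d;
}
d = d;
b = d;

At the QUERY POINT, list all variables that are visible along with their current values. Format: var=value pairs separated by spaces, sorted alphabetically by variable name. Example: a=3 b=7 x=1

Step 1: declare d=68 at depth 0
Step 2: declare f=88 at depth 0
Step 3: enter scope (depth=1)
Visible at query point: d=68 f=88

Answer: d=68 f=88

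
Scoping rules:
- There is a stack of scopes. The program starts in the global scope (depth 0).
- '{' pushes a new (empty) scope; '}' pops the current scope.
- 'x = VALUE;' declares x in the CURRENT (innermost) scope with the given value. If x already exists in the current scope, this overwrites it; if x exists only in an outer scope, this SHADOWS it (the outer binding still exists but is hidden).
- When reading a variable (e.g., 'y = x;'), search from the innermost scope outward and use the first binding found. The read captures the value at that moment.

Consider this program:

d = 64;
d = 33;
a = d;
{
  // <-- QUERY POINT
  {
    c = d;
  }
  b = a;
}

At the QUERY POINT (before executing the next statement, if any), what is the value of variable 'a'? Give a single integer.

Answer: 33

Derivation:
Step 1: declare d=64 at depth 0
Step 2: declare d=33 at depth 0
Step 3: declare a=(read d)=33 at depth 0
Step 4: enter scope (depth=1)
Visible at query point: a=33 d=33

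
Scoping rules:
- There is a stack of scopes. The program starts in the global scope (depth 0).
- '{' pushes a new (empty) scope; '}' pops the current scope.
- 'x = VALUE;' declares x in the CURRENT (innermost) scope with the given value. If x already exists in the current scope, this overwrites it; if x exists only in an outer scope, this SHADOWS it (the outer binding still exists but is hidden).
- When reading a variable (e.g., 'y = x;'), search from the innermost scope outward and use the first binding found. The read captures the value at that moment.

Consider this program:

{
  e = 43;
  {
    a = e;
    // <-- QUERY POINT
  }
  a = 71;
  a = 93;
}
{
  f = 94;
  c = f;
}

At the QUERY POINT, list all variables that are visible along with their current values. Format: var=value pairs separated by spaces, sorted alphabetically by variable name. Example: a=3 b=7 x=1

Step 1: enter scope (depth=1)
Step 2: declare e=43 at depth 1
Step 3: enter scope (depth=2)
Step 4: declare a=(read e)=43 at depth 2
Visible at query point: a=43 e=43

Answer: a=43 e=43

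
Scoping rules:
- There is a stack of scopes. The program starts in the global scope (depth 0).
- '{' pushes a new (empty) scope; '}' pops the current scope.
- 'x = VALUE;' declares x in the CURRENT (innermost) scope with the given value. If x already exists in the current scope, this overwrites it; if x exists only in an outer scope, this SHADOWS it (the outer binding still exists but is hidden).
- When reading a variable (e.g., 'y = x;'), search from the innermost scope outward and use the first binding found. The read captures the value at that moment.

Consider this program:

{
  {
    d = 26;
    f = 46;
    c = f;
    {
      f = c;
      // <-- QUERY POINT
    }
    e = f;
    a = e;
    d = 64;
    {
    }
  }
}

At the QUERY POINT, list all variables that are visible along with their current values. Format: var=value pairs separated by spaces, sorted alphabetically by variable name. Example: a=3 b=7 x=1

Answer: c=46 d=26 f=46

Derivation:
Step 1: enter scope (depth=1)
Step 2: enter scope (depth=2)
Step 3: declare d=26 at depth 2
Step 4: declare f=46 at depth 2
Step 5: declare c=(read f)=46 at depth 2
Step 6: enter scope (depth=3)
Step 7: declare f=(read c)=46 at depth 3
Visible at query point: c=46 d=26 f=46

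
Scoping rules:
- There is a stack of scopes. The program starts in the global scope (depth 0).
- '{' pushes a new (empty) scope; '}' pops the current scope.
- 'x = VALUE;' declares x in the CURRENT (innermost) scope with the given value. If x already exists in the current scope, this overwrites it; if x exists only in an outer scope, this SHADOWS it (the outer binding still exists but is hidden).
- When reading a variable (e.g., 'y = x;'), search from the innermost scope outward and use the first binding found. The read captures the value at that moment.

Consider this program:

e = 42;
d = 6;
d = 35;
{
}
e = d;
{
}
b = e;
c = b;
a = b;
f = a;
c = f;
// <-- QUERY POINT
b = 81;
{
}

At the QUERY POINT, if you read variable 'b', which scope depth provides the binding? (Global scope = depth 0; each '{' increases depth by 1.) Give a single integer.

Step 1: declare e=42 at depth 0
Step 2: declare d=6 at depth 0
Step 3: declare d=35 at depth 0
Step 4: enter scope (depth=1)
Step 5: exit scope (depth=0)
Step 6: declare e=(read d)=35 at depth 0
Step 7: enter scope (depth=1)
Step 8: exit scope (depth=0)
Step 9: declare b=(read e)=35 at depth 0
Step 10: declare c=(read b)=35 at depth 0
Step 11: declare a=(read b)=35 at depth 0
Step 12: declare f=(read a)=35 at depth 0
Step 13: declare c=(read f)=35 at depth 0
Visible at query point: a=35 b=35 c=35 d=35 e=35 f=35

Answer: 0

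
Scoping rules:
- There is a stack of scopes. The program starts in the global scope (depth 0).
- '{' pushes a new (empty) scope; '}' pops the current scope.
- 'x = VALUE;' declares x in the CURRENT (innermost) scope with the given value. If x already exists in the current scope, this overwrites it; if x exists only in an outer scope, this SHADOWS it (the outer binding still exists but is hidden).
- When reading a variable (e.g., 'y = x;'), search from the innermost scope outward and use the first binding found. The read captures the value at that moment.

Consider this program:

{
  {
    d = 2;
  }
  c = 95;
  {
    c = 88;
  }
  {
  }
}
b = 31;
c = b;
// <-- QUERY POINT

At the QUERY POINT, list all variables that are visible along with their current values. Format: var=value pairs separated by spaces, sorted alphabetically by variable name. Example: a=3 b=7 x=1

Answer: b=31 c=31

Derivation:
Step 1: enter scope (depth=1)
Step 2: enter scope (depth=2)
Step 3: declare d=2 at depth 2
Step 4: exit scope (depth=1)
Step 5: declare c=95 at depth 1
Step 6: enter scope (depth=2)
Step 7: declare c=88 at depth 2
Step 8: exit scope (depth=1)
Step 9: enter scope (depth=2)
Step 10: exit scope (depth=1)
Step 11: exit scope (depth=0)
Step 12: declare b=31 at depth 0
Step 13: declare c=(read b)=31 at depth 0
Visible at query point: b=31 c=31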